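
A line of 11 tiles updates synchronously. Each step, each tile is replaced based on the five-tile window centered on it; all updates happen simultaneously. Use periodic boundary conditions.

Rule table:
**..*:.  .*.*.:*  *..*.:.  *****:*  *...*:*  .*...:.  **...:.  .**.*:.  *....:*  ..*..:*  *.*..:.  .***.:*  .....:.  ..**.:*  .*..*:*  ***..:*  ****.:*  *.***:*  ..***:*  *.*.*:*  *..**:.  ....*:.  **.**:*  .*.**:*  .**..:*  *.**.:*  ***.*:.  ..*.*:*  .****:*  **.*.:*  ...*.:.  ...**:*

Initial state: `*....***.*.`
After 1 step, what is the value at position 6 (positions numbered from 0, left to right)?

*

step 1: ..*.***.***
position 6 holds *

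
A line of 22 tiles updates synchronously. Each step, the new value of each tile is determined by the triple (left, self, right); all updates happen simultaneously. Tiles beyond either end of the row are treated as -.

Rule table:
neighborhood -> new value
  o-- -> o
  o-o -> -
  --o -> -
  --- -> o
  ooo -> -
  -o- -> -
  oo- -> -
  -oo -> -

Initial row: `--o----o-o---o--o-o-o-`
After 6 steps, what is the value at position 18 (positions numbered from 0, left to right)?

-

o--ooo----oo--o------o
-o----ooo---o--ooooo--
--ooo----oo--o------oo
o----ooo---o--ooooo---
-ooo----oo--o------ooo
----ooo---o--ooooo----
position 18 holds -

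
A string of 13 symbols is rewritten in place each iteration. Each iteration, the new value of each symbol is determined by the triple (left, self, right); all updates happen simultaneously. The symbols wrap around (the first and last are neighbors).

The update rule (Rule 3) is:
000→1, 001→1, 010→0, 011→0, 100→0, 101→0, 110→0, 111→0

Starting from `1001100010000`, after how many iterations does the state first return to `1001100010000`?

26

0010001100111
0100110001000
1001000110011
0010011000100
1100100011001
0001001100010
1110010001100
0000100110001
0111001000110
1000010011000
0011100100011
0100001001100
1001110010001
0010000100110
1100111001000
0001000010011
0110011100100
1000100001001
0011001110010
1100010000100
0001100111001
0110001000010
1000110011100
0011000100001
0100011001110
1001100010000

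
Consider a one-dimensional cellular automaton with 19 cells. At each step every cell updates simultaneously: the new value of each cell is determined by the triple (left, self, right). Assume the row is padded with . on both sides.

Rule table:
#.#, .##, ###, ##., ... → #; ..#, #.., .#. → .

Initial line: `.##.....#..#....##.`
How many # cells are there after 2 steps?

.##.###......##.##.
.######.####.#####.
count of #: 15

15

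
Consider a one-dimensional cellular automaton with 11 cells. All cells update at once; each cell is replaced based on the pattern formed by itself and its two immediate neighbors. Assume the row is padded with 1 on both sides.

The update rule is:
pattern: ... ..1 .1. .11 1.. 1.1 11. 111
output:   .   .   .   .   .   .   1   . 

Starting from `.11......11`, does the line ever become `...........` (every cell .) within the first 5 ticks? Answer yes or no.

yes

..1........
...........
all cells are . at tick 2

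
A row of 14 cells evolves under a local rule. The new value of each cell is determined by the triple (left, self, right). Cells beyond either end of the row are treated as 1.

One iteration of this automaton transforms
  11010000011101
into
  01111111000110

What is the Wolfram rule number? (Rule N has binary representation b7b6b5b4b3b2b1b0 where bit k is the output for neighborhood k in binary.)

position 0: 111 → 0  (bit 7 = 0)
position 1: 110 → 1  (bit 6 = 1)
position 2: 101 → 1  (bit 5 = 1)
position 4: 100 → 1  (bit 4 = 1)
position 9: 011 → 0  (bit 3 = 0)
position 3: 010 → 1  (bit 2 = 1)
position 8: 001 → 0  (bit 1 = 0)
position 5: 000 → 1  (bit 0 = 1)
bits b7..b0 = 01110101 = 117

117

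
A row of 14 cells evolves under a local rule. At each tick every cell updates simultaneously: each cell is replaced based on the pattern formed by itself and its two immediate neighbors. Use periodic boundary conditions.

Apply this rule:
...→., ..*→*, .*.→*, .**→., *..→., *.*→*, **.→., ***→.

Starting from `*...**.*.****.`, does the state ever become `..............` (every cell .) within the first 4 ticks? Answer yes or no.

no

*..*..***....*
..**.*......*.
.*..**.....**.
**.*......*...
tick 4 is **.*......*..., still not uniform .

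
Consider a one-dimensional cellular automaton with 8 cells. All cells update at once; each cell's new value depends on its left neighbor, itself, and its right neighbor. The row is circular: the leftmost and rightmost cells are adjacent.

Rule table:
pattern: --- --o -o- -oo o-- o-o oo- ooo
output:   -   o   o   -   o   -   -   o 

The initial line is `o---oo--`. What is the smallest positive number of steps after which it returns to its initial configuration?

step 1: oo-o--oo
step 2: o--ooo-o
step 3: -oo-o---
step 4: o---oo--

4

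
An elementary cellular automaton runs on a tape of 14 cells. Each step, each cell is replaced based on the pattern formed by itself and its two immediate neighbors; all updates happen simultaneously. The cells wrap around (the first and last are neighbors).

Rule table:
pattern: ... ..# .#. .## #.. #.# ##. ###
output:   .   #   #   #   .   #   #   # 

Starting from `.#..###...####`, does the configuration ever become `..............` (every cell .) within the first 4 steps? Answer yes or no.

step 1: ##.####..#####
step 2: #######.######
step 3: ##############
step 4: ##############
step 4 is ##############, still not uniform .

no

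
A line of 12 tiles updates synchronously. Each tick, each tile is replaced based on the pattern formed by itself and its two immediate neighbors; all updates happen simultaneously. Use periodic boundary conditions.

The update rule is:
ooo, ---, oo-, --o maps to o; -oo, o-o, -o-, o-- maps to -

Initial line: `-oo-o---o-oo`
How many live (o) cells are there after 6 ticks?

6

--o---oo---o
-o--oo-o-oo-
o--o-o----o-
--o----ooo--
oo--ooo-oo-o
oo-o-oo--o--
count of o: 6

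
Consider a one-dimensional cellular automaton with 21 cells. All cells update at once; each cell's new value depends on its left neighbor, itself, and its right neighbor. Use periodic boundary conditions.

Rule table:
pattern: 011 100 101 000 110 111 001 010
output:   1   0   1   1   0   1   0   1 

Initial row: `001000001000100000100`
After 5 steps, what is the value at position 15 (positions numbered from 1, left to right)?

step 1: 101011101010101110101
step 2: 011111011111111101111
step 3: 111110111111111011110
step 4: 111101111111110111101
step 5: 111011111111101111011
position 15 holds 1

1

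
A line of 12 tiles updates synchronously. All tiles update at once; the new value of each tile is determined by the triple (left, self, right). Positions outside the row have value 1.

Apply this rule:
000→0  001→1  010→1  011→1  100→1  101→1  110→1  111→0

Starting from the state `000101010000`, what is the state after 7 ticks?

111111100111

tick 1: 101111111001
tick 2: 111000001111
tick 3: 001100011000
tick 4: 111110111101
tick 5: 000011100111
tick 6: 100110111100
tick 7: 111111100111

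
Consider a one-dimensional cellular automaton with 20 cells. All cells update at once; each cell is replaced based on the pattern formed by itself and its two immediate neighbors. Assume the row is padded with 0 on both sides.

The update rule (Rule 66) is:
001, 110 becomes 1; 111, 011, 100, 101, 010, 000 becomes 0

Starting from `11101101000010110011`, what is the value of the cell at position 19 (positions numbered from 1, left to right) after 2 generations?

00100100000100010101
01001000001000100000
position 19 holds 0

0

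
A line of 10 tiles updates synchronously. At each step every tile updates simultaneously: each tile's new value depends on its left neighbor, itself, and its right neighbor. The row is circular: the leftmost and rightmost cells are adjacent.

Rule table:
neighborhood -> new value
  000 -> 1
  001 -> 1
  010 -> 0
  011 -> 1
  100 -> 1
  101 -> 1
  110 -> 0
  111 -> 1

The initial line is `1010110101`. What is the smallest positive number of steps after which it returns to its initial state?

5

0101101011
1011010110
0110101101
1101011010
1010110101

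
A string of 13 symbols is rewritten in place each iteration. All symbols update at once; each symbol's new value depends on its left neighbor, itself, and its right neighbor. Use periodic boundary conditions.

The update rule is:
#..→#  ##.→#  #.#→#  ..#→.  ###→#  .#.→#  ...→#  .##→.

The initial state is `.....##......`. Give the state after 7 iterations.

##########..#

iteration 1: ####..#######
iteration 2: #####..######
iteration 3: ######..#####
iteration 4: #######..####
iteration 5: ########..###
iteration 6: #########..##
iteration 7: ##########..#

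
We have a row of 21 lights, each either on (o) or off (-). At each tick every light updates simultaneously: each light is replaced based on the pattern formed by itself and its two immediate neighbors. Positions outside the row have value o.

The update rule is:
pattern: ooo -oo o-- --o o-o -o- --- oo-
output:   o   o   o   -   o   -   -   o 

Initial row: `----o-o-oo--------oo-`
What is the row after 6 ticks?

oooooooooooooooo--ooo

tick 1: o----o-oooo-------ooo
tick 2: oo----oooooo------ooo
tick 3: ooo---ooooooo-----ooo
tick 4: oooo--oooooooo----ooo
tick 5: ooooo-ooooooooo---ooo
tick 6: oooooooooooooooo--ooo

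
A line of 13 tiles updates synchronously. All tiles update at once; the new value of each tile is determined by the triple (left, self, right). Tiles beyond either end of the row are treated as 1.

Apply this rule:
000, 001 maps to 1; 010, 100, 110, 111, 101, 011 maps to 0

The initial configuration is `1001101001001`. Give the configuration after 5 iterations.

0000100000100

iteration 1: 0010000010010
iteration 2: 0100111100100
iteration 3: 0001000001001
iteration 4: 0110011110010
iteration 5: 0000100000100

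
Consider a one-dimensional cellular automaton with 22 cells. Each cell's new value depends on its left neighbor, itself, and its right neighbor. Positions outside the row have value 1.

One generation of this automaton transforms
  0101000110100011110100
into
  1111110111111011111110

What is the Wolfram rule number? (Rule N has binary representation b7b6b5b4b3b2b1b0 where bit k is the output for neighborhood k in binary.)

position 15: 111 → 1  (bit 7 = 1)
position 8: 110 → 1  (bit 6 = 1)
position 0: 101 → 1  (bit 5 = 1)
position 4: 100 → 1  (bit 4 = 1)
position 7: 011 → 1  (bit 3 = 1)
position 1: 010 → 1  (bit 2 = 1)
position 6: 001 → 0  (bit 1 = 0)
position 5: 000 → 1  (bit 0 = 1)
bits b7..b0 = 11111101 = 253

253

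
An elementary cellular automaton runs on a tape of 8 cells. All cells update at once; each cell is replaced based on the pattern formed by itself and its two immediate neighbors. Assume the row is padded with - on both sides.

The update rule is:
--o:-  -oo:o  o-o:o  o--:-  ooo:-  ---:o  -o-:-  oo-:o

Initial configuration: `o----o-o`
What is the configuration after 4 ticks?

--oo--o-
o-oo----
-ooo-ooo
-o-ooo-o

-o-ooo-o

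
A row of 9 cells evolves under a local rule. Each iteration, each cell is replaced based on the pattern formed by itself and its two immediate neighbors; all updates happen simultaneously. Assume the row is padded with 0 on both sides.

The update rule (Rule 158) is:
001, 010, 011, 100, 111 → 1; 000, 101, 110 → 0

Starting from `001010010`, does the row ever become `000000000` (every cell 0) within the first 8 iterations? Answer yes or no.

iteration 1: 011011111
iteration 2: 110011110
iteration 3: 101111101
iteration 4: 101111001
iteration 5: 101110111
iteration 6: 101100110
iteration 7: 101011101
iteration 8: 101011001
iteration 8 is 101011001, still not uniform 0

no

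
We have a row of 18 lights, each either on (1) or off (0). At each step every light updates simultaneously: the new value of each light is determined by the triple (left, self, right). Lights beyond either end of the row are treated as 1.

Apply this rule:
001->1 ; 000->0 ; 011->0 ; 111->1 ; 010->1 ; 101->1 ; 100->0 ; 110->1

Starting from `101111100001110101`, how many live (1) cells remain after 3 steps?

14

110111100010111110
111011100111011111
111101101011101111
count of 1: 14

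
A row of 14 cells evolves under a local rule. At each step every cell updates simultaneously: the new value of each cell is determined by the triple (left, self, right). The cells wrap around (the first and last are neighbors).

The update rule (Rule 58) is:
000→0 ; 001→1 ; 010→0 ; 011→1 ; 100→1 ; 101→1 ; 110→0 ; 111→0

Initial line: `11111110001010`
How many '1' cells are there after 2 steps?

step 1: 10000001010101
step 2: 01000010101011
count of 1: 6

6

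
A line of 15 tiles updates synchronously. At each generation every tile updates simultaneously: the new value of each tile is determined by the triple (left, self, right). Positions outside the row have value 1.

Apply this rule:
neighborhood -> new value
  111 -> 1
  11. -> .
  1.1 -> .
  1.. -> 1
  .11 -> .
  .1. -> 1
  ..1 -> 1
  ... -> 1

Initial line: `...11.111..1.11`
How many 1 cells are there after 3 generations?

7

111....1.111..1
11.11111..1.11.
1...111.111....
count of 1: 7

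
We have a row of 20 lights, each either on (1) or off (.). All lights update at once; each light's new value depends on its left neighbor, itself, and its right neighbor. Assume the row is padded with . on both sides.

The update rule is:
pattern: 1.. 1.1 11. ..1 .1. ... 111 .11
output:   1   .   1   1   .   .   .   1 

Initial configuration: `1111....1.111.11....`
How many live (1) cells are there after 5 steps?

12

step 1: 1..11..1..1.1.111...
step 2: .111111.11....1.11..
step 3: 11....1.111..1..111.
step 4: 111..1..1.111.111.11
step 5: 1.111.11..1.1.1.1.11
count of 1: 12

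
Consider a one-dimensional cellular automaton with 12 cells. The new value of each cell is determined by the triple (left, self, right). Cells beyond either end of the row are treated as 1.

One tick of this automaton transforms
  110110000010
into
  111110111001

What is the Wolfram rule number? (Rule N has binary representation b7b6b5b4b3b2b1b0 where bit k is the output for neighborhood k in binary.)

position 0: 111 → 1  (bit 7 = 1)
position 1: 110 → 1  (bit 6 = 1)
position 2: 101 → 1  (bit 5 = 1)
position 5: 100 → 0  (bit 4 = 0)
position 3: 011 → 1  (bit 3 = 1)
position 10: 010 → 0  (bit 2 = 0)
position 9: 001 → 0  (bit 1 = 0)
position 6: 000 → 1  (bit 0 = 1)
bits b7..b0 = 11101001 = 233

233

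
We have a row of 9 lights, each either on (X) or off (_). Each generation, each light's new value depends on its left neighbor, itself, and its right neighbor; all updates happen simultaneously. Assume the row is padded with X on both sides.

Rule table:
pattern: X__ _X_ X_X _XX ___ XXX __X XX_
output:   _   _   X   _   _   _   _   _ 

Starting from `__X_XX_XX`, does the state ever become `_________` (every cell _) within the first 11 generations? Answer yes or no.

yes

___X__X__
_________
all cells are _ at generation 2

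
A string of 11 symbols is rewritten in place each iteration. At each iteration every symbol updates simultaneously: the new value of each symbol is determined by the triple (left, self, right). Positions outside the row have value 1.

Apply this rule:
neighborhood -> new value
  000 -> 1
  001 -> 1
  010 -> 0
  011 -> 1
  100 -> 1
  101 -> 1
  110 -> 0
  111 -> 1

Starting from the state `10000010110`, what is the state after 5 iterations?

01111101101
11111011011
11110110111
11101101111
11011011111

11011011111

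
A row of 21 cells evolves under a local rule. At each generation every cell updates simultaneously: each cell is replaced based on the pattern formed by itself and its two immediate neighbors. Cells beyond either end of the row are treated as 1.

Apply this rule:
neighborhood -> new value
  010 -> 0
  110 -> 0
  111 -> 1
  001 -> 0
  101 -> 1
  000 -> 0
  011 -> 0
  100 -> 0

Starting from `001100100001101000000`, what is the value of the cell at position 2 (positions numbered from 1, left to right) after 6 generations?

0

generation 1: 000000000000010000000
generation 2: 000000000000000000000
generation 3: 000000000000000000000  (fixed point — unchanged through generation 6)
position 2 holds 0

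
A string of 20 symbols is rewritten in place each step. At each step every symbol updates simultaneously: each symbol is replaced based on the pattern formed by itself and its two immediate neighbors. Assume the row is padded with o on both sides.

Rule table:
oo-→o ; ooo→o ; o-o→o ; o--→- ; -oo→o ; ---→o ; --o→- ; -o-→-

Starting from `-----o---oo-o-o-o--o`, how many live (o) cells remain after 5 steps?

-ooo---o-ooo-o-o---o
oooo-o--ooooo-o--o-o
ooooo---oooooo----oo
ooooo-o-oooooo-oo-oo
oooooo-ooooooooooooo
count of o: 19

19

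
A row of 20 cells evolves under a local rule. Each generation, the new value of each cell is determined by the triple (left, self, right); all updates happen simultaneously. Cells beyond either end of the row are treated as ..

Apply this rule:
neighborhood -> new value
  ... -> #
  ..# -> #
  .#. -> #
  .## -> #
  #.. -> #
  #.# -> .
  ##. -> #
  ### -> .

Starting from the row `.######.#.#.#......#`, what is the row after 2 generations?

#######.#.#.#......#

##....#.#.#.########
#######.#.#.#......#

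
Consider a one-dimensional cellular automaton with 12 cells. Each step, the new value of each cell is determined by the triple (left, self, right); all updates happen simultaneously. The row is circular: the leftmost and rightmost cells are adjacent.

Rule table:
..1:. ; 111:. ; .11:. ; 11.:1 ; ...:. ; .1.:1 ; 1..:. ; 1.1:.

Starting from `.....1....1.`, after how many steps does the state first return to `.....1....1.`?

.....1....1.

1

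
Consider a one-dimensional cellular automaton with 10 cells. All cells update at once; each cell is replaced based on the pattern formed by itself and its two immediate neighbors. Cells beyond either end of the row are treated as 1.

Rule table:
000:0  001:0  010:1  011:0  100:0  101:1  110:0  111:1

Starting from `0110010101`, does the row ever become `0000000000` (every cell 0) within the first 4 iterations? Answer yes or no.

no

iteration 1: 1000011110
iteration 2: 0000001101
iteration 3: 0000000010
iteration 4: 0000000011
iteration 4 is 0000000011, still not uniform 0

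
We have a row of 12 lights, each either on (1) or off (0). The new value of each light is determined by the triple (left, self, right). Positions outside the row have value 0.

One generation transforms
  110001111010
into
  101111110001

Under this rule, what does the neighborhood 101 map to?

At position 9 the neighborhood is 101; the next row has 0 there.

0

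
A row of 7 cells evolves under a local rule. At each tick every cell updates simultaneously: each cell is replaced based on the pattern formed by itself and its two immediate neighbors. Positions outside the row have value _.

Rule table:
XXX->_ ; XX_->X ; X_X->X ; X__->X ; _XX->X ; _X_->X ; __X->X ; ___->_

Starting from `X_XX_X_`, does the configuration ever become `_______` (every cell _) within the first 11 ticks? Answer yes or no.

XXXXXXX
X_____X
XX___XX
XXX_XXX
X_XXX_X
XXX_XXX  (repeats tick 4; period 2)
tick 11: X_XXX_X
tick 11 is X_XXX_X, still not uniform _

no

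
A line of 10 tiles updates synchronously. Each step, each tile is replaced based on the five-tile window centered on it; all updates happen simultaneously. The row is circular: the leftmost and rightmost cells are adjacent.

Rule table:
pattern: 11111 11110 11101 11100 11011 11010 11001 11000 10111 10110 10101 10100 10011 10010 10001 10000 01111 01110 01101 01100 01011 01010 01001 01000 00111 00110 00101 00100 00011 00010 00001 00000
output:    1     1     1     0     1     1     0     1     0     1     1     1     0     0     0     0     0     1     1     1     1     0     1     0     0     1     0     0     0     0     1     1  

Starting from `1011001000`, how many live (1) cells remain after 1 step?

0111000000
count of 1: 3

3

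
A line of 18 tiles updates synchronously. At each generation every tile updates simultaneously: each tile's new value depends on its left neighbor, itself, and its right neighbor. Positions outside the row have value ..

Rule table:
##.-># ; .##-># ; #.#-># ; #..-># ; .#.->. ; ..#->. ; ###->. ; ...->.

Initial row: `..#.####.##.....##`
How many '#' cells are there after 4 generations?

10

generation 1: ...##..#####....##
generation 2: ...###.#...##...##
generation 3: ...#.##.#..###..##
generation 4: ....####.#.#.##.##
count of #: 10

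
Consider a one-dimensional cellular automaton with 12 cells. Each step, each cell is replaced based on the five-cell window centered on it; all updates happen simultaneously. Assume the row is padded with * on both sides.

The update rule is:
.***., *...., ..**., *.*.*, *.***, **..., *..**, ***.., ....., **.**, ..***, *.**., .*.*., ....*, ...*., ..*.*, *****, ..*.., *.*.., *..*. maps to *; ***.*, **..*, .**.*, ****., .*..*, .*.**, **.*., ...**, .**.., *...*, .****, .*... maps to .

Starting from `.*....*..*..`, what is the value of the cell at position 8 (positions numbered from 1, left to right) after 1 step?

.

.*.****.**.*
position 8 holds .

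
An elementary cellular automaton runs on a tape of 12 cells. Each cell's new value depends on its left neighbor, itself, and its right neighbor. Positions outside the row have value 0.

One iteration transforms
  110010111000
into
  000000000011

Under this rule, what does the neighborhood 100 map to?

0

At position 2 the neighborhood is 100; the next row has 0 there.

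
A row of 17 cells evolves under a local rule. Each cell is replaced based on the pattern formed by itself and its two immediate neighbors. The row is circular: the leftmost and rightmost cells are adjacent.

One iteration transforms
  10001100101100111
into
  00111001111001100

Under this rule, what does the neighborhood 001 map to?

At position 3 the neighborhood is 001; the next row has 1 there.

1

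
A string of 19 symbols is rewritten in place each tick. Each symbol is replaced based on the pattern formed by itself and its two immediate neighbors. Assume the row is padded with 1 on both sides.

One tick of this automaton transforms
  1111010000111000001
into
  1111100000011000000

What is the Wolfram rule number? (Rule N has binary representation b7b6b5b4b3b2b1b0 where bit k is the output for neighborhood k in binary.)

224

position 0: 111 → 1  (bit 7 = 1)
position 3: 110 → 1  (bit 6 = 1)
position 4: 101 → 1  (bit 5 = 1)
position 6: 100 → 0  (bit 4 = 0)
position 10: 011 → 0  (bit 3 = 0)
position 5: 010 → 0  (bit 2 = 0)
position 9: 001 → 0  (bit 1 = 0)
position 7: 000 → 0  (bit 0 = 0)
bits b7..b0 = 11100000 = 224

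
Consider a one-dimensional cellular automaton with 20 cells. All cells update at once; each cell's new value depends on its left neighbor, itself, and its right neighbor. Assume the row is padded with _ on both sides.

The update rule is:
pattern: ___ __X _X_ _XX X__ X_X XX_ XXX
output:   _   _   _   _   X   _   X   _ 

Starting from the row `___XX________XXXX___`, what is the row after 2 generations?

_____XX__________XX_

____XX__________XX__
_____XX__________XX_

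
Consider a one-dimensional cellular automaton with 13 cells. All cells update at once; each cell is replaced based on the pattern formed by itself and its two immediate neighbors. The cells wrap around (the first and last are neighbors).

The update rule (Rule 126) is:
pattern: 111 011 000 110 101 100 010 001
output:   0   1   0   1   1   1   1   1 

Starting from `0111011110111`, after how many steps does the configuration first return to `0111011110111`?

2

1101110011101
0111011110111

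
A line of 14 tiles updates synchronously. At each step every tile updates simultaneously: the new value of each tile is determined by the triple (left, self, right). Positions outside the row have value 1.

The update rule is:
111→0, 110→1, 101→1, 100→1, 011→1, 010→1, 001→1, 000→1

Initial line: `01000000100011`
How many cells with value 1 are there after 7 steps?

13

11111111111110
00000000000011
11111111111110  (repeats step 1; period 2)
step 7: 11111111111110
count of 1: 13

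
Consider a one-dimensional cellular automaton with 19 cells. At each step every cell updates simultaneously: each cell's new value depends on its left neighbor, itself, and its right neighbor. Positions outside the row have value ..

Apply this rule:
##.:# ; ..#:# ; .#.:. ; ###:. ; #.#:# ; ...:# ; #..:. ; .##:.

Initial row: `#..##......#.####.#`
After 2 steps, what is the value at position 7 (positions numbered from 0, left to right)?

step 1: ..#.#.#####.#...##.
step 2: ##.#.#....##..##.#.
position 7 holds .

.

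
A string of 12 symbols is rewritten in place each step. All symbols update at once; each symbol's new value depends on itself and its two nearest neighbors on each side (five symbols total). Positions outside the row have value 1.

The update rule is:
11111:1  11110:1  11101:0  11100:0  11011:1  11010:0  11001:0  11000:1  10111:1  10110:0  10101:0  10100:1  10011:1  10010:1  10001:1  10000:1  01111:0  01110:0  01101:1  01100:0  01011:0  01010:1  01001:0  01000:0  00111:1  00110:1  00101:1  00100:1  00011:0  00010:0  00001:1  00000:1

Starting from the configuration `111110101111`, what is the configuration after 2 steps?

111011101010

step 1: 111100001011
step 2: 111011101010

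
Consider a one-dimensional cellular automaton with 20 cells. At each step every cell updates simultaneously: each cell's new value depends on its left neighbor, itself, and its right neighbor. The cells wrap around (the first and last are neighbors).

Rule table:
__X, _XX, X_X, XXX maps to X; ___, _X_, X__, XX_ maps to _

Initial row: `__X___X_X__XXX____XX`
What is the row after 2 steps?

step 1: _X___X_X__XXX____XX_
step 2: X___X_X__XXX____XX__

X___X_X__XXX____XX__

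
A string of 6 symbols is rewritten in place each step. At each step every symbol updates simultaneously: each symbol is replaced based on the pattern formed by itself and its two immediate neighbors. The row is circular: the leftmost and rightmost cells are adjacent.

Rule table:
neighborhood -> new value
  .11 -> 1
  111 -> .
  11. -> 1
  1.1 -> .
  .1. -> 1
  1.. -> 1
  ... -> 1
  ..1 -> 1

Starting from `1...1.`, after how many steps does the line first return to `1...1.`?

11111.
1...1.

2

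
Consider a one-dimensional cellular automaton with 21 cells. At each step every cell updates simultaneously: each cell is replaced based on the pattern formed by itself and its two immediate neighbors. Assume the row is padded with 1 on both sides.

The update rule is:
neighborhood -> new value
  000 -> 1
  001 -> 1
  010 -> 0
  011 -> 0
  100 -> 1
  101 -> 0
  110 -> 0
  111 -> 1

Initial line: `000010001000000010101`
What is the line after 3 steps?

111101110111111100000
111000100011111011111
110111011101110001111

110111011101110001111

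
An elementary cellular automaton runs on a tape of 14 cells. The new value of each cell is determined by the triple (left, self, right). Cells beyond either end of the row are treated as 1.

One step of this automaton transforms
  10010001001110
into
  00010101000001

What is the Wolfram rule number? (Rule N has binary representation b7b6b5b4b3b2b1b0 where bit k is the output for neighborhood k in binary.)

37

position 11: 111 → 0  (bit 7 = 0)
position 0: 110 → 0  (bit 6 = 0)
position 13: 101 → 1  (bit 5 = 1)
position 1: 100 → 0  (bit 4 = 0)
position 10: 011 → 0  (bit 3 = 0)
position 3: 010 → 1  (bit 2 = 1)
position 2: 001 → 0  (bit 1 = 0)
position 5: 000 → 1  (bit 0 = 1)
bits b7..b0 = 00100101 = 37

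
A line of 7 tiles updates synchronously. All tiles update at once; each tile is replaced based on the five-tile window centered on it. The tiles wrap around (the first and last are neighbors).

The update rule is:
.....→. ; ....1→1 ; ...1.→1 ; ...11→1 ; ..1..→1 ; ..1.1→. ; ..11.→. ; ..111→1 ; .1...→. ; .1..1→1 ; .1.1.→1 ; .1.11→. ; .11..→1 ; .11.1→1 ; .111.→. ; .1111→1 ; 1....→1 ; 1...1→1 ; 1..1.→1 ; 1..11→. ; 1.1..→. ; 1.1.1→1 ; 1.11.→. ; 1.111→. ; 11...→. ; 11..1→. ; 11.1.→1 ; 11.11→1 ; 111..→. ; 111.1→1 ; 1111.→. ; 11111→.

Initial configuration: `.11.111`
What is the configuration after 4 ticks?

1.11..1
11.1...
.11..11
1.1...1

1.1...1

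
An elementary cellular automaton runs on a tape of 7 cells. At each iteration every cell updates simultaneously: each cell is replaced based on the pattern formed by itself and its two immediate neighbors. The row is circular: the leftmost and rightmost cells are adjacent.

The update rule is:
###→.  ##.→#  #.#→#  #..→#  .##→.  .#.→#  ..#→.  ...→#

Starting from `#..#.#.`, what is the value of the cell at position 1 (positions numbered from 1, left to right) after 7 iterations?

##.####
.##....
..#####
#.....#
#####..
....##.
###..##
position 1 holds #

#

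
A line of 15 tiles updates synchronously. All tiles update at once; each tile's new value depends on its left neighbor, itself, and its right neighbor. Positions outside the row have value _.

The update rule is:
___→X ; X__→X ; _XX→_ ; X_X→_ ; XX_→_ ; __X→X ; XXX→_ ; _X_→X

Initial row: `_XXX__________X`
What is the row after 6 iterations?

XXXX___________

iteration 1: X___XXXXXXXXXXX
iteration 2: XXXX___________
iteration 3: ____XXXXXXXXXXX
iteration 4: XXXX___________  (repeats iteration 2; period 2)
iteration 6: XXXX___________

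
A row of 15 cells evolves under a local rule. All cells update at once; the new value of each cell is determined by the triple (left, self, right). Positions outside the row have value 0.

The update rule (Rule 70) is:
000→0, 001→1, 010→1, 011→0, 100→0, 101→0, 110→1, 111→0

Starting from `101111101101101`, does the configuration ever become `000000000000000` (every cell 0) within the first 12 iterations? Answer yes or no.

iteration 1: 100000100100101
iteration 2: 100001101101101
iteration 3: 100010100100101
iteration 4: 100110101101101
iteration 5: 101010100100101
iteration 6: 101010101101101
iteration 7: 101010100100101  (repeats iteration 5; period 2)
iteration 12: 101010101101101
iteration 12 is 101010101101101, still not uniform 0

no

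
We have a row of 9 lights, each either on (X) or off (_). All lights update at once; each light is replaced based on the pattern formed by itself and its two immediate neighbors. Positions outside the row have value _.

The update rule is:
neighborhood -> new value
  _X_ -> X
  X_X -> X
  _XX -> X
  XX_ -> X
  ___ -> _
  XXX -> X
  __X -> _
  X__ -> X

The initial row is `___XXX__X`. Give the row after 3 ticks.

___XXXXXX

___XXXX_X
___XXXXXX
___XXXXXX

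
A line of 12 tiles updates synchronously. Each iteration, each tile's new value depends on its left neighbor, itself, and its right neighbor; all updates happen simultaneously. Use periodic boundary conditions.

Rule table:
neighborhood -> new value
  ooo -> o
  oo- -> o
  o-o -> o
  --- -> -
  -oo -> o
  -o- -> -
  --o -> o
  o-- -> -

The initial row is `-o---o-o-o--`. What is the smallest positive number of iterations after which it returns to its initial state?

iteration 1: o---o-o-o---
iteration 2: ---o-o-o---o
iteration 3: --o-o-o---o-
iteration 4: -o-o-o---o--
iteration 5: o-o-o---o---
iteration 6: -o-o---o---o
iteration 7: o-o---o---o-
iteration 8: -o---o---o-o
iteration 9: o---o---o-o-
iteration 10: ---o---o-o-o
iteration 11: --o---o-o-o-
iteration 12: -o---o-o-o--

12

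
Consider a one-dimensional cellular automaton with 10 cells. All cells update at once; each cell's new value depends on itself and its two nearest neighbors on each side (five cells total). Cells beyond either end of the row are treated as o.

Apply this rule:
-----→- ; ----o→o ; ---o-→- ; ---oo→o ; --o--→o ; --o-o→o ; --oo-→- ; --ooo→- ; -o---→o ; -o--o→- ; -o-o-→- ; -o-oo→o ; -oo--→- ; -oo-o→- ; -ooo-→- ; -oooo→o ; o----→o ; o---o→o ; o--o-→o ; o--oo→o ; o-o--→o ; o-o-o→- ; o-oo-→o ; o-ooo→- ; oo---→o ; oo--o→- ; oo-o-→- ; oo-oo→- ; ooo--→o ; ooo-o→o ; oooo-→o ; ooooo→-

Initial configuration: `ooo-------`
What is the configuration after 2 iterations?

--oooooo-o

-oooo---oo
--oooooo-o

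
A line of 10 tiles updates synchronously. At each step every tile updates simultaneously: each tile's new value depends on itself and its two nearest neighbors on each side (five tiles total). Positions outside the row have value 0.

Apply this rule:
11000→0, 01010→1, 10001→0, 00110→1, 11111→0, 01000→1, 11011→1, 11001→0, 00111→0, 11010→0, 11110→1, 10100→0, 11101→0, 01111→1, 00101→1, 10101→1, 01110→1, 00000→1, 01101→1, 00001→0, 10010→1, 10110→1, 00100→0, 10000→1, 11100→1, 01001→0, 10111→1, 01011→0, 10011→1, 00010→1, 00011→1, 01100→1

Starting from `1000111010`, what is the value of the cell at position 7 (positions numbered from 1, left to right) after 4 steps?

0101010001
1111101010
0101001101
1110011100
position 7 holds 1

1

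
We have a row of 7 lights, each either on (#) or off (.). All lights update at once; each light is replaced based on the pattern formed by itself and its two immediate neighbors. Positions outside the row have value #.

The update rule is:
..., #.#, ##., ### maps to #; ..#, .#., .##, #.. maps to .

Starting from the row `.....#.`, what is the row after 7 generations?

######.

.###..#
#.##...
##.#.#.
###.#.#
####.#.
#####.#
######.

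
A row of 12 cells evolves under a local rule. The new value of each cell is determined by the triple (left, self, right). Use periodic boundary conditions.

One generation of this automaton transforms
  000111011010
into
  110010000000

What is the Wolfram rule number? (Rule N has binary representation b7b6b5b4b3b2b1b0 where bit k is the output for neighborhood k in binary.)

position 4: 111 → 1  (bit 7 = 1)
position 5: 110 → 0  (bit 6 = 0)
position 6: 101 → 0  (bit 5 = 0)
position 11: 100 → 0  (bit 4 = 0)
position 3: 011 → 0  (bit 3 = 0)
position 10: 010 → 0  (bit 2 = 0)
position 2: 001 → 0  (bit 1 = 0)
position 0: 000 → 1  (bit 0 = 1)
bits b7..b0 = 10000001 = 129

129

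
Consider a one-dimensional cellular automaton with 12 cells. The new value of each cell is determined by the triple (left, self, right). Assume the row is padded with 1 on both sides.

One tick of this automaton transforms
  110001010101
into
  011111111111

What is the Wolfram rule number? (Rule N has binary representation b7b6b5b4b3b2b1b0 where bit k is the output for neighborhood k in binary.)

127

position 0: 111 → 0  (bit 7 = 0)
position 1: 110 → 1  (bit 6 = 1)
position 6: 101 → 1  (bit 5 = 1)
position 2: 100 → 1  (bit 4 = 1)
position 11: 011 → 1  (bit 3 = 1)
position 5: 010 → 1  (bit 2 = 1)
position 4: 001 → 1  (bit 1 = 1)
position 3: 000 → 1  (bit 0 = 1)
bits b7..b0 = 01111111 = 127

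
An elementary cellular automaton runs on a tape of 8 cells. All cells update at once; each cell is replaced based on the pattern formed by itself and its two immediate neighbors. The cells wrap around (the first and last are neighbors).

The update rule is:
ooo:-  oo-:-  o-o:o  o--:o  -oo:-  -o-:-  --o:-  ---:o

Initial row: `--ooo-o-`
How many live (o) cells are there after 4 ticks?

4

o----o-o
-ooo--o-
----o--o
ooo--o--
count of o: 4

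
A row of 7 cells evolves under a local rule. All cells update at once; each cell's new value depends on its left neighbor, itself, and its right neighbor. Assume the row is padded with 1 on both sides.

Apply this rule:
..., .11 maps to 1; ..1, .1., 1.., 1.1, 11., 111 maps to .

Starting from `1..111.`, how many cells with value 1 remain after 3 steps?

...1...
.1...1.
...1...
count of 1: 1

1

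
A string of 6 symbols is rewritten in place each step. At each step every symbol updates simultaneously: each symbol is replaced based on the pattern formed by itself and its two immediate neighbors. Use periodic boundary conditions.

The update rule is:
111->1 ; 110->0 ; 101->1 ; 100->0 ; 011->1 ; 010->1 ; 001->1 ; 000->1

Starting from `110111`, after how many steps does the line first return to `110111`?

101111
011111
111110
111101
111011
110111

6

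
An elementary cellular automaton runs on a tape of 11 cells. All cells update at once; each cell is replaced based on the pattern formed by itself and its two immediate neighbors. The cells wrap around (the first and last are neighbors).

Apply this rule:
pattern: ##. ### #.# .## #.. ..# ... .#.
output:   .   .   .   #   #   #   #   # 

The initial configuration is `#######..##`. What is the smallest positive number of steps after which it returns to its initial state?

22

.......###.
########..#
........###
#########..
#........##
.#########.
##........#
..#########
###........
#..########
.###.......
##..#######
..###......
###..######
...###.....
####..#####
....###....
#####..####
.....###...
######..###
......###..
#######..##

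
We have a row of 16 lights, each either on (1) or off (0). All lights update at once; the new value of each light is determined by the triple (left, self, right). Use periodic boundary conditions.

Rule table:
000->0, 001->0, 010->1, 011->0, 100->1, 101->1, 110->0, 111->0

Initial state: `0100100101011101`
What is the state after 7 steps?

1110110111100011
0001001000010000
0001101100011000
0000010010000100
0000011011000110
0000000100100001
1000000110110001

1000000110110001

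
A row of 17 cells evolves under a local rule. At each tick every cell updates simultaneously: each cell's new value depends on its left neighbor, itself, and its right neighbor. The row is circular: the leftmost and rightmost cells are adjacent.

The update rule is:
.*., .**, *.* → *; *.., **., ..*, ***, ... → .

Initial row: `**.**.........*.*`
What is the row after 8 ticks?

tick 1: ..**..........***
tick 2: ..*...........*..
tick 3: ..*...........*..  (fixed point — unchanged through tick 8)

..*...........*..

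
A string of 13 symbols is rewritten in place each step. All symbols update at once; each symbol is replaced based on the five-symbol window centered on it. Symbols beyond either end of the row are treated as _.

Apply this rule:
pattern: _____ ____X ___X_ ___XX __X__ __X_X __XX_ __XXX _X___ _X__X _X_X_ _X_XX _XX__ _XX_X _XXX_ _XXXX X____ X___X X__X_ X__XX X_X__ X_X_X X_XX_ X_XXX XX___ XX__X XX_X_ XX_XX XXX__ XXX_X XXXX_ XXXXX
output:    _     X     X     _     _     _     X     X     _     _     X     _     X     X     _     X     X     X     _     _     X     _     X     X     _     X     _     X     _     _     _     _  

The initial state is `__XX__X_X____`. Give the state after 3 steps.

XX_____XX__XX

X_XXX__XX_X__
__X__X_XX_X_X
XX_____XX__XX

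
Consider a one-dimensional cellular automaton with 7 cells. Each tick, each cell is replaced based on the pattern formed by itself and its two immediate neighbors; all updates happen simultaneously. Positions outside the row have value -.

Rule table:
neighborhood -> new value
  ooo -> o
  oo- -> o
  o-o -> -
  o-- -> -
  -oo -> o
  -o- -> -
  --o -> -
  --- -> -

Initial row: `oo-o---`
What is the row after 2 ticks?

oo-----
oo-----

oo-----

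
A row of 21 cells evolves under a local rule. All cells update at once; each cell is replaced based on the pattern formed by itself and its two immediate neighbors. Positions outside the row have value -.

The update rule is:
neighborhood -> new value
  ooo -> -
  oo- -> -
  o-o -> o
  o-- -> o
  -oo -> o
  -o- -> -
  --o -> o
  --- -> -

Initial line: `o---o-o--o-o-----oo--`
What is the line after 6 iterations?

iteration 1: -o-o-o-oo-o-o---oo-o-
iteration 2: o-o-o-oo-o-o-o-oo-o-o
iteration 3: -o-o-oo-o-o-o-oo-o-o-
iteration 4: o-o-oo-o-o-o-oo-o-o-o
iteration 5: -o-oo-o-o-o-oo-o-o-o-
iteration 6: o-oo-o-o-o-oo-o-o-o-o

o-oo-o-o-o-oo-o-o-o-o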